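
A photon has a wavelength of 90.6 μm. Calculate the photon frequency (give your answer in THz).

3.31 THz

(c = 2.99792458 × 10^8 m/s.)
First convert: λ = 90.6 μm = 9.06 × 10^-5 m.
For a photon f = c/λ, so f = 3.309 × 10^12 Hz.
Converting to THz: f = 3.309 THz ≈ 3.31 THz.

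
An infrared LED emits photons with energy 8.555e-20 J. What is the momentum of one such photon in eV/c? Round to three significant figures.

The photon relation is p = E/c, giving p = 2.854e-28 kg·m/s.
Converting to eV/c: p = 0.5340 eV/c ≈ 0.534 eV/c.

0.534 eV/c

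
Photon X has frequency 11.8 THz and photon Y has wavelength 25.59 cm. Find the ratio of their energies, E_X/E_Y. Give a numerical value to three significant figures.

1.01 × 10^4

E_X = 7.819 × 10^-21 J (from frequency = 11.8 THz, via E = hf).
E_Y = 7.763 × 10^-25 J (from wavelength = 25.59 cm, via E = hc/λ).
Ratio = 7.819 × 10^-21 / 7.763 × 10^-25 = 1.01 × 10^4.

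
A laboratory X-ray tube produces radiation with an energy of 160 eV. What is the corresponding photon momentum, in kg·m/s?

8.55e-26 kg·m/s

Take c = 2.99792458e8 m/s, 1 eV = 1.602176634e-19 J.
Convert to SI: E = 160 eV = 2.5635e-17 J.
For a photon p = E/c, so p = 8.551e-26 kg·m/s.
So p ≈ 8.55e-26 kg·m/s.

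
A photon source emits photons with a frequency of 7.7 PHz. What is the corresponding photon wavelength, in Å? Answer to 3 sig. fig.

In SI units: f = 7.7 PHz = 7.7e15 Hz.
For a photon λ = c/f, so λ = 3.893e-8 m.
Converting to Å: λ = 389.3 Å ≈ 389 Å.

389 Å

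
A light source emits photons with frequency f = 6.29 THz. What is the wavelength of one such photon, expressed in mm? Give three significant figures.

0.0477 mm

First convert: f = 6.29 THz = 6.29e12 Hz.
The photon relation is λ = c/f, giving λ = 4.766e-5 m.
Converting to mm: λ = 0.04766 mm ≈ 0.0477 mm.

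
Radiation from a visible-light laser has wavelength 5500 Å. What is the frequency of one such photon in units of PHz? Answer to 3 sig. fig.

0.545 PHz

Convert to SI: λ = 5500 Å = 5.5e-7 m.
The photon relation is f = c/λ, giving f = 5.451e14 Hz.
Converting to PHz: f = 0.5451 PHz ≈ 0.545 PHz.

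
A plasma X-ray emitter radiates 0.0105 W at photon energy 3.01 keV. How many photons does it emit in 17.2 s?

Total energy: E_total = P·t = 0.0105 × 17.2 = 0.1806 J.
Per-photon energy: E = 4.823 × 10^-16 J.
N = E_total / E_photon = 3.74 × 10^14.

3.74 × 10^14 photons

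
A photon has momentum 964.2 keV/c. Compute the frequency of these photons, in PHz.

Use h = 6.62607015e-34 J·s, c = 2.99792458e8 m/s, 1 eV = 1.602176634e-19 J.
Convert to SI: p = 964.2 keV/c = 5.1530e-22 kg·m/s.
The photon relation is f = pc/h, giving f = 2.331e20 Hz.
Converting to PHz: f = 233100 PHz ≈ 2.33e5 PHz.

2.33e5 PHz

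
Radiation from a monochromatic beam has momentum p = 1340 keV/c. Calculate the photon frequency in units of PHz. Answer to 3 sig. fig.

3.24 × 10^5 PHz

Use h = 6.62607015 × 10^-34 J·s, c = 2.99792458 × 10^8 m/s, 1 eV = 1.602176634 × 10^-19 J.
Convert to SI: p = 1340 keV/c = 7.1613 × 10^-22 kg·m/s.
Apply f = pc/h: f = 3.240 × 10^20 Hz.
Converting to PHz: f = 324000 PHz ≈ 3.24 × 10^5 PHz.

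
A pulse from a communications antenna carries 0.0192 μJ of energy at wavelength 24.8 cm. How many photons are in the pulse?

2.40 × 10^16 photons

Per-photon energy: E = 8.010 × 10^-25 J (from wavelength = 24.8 cm).
N = E_total / E_photon = 1.92 × 10^-8 J / 8.010 × 10^-25 J = 2.40 × 10^16.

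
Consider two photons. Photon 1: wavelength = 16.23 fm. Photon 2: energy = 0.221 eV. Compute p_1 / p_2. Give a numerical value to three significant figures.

3.46e8

p_1 = 4.083e-20 kg·m/s (from wavelength = 16.23 fm, via p = h/λ).
p_2 = 1.181e-28 kg·m/s (from energy = 0.221 eV, via p = E/c).
Ratio = 4.083e-20 / 1.181e-28 = 3.46e8.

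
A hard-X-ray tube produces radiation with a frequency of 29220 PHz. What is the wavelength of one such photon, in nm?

0.0103 nm

In SI units: f = 29220 PHz = 2.922·10^19 Hz.
Apply λ = c/f: λ = 1.026·10^-11 m.
Converting to nm: λ = 0.01026 nm ≈ 0.0103 nm.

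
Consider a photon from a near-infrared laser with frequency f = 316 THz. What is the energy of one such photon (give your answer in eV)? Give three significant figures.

Take h = 6.62607015e-34 J·s, 1 eV = 1.602176634e-19 J.
First convert: f = 316 THz = 3.16e14 Hz.
Apply E = hf: E = 2.094e-19 J.
Converting to eV: E = 1.307 eV ≈ 1.31 eV.

1.31 eV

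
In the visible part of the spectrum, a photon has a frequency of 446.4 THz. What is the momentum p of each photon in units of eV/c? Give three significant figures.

1.85 eV/c

(h = 6.62607015 × 10^-34 J·s, c = 2.99792458 × 10^8 m/s, 1 eV = 1.602176634 × 10^-19 J.)
In SI units: f = 446.4 THz = 4.464 × 10^14 Hz.
The photon relation is p = hf/c, giving p = 9.866 × 10^-28 kg·m/s.
Converting to eV/c: p = 1.846 eV/c ≈ 1.85 eV/c.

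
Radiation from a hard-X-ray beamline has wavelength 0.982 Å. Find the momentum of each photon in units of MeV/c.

0.0126 MeV/c

(h = 6.62607015e-34 J·s, c = 2.99792458e8 m/s, 1 eV = 1.602176634e-19 J.)
First convert: λ = 0.982 Å = 9.82e-11 m.
The photon relation is p = h/λ, giving p = 6.748e-24 kg·m/s.
Converting to MeV/c: p = 0.01263 MeV/c ≈ 0.0126 MeV/c.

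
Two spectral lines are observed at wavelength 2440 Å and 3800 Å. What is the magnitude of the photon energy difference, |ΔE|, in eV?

1.82 eV

Using E = hc/λ: E₁ = 8.141 × 10^-19 J, E₂ = 5.227 × 10^-19 J.
|ΔE| = |8.141 × 10^-19 − 5.227 × 10^-19| = 2.91 × 10^-19 J = 1.82 eV.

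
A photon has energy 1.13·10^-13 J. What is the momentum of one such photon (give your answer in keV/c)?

705 keV/c

Apply p = E/c: p = 3.769·10^-22 kg·m/s.
Converting to keV/c: p = 705.3 keV/c ≈ 705 keV/c.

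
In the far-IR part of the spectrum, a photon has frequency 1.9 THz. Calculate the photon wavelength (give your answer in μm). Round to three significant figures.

First convert: f = 1.9 THz = 1.9e12 Hz.
Since λ = c/f for a photon, λ = 1.578e-4 m.
Converting to μm: λ = 157.8 μm ≈ 158 μm.

158 μm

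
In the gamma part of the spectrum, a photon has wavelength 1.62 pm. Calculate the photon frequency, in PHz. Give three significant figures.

1.85e5 PHz

In SI units: λ = 1.62 pm = 1.62e-12 m.
Apply f = c/λ: f = 1.851e20 Hz.
Converting to PHz: f = 185100 PHz ≈ 1.85e5 PHz.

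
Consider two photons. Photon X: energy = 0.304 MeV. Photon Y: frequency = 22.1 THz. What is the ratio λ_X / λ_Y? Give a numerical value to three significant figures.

3.01e-7

λ_X = 4.078e-12 m (from energy = 0.304 MeV, via λ = hc/E).
λ_Y = 1.357e-5 m (from frequency = 22.1 THz, via λ = c/f).
Ratio = 4.078e-12 / 1.357e-5 = 3.01e-7.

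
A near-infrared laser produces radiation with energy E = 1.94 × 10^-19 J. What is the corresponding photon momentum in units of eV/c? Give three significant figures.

1.21 eV/c

The photon relation is p = E/c, giving p = 6.471 × 10^-28 kg·m/s.
Converting to eV/c: p = 1.211 eV/c ≈ 1.21 eV/c.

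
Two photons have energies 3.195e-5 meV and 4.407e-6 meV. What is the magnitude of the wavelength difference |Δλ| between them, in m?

243 m

Using λ = hc/E: λ₁ = 38.806 m, λ₂ = 281.33 m.
|Δλ| = |38.806 − 281.33| = 243 m.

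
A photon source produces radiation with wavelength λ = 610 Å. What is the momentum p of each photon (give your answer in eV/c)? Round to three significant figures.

In SI units: λ = 610 Å = 6.1 × 10^-8 m.
Apply p = h/λ: p = 1.086 × 10^-26 kg·m/s.
Converting to eV/c: p = 20.33 eV/c ≈ 20.3 eV/c.

20.3 eV/c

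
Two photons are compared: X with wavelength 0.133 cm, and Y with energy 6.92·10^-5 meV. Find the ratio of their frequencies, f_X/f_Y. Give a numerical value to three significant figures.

1.35·10^4

f_X = 2.254·10^11 Hz (from wavelength = 0.133 cm, via f = c/λ).
f_Y = 1.673·10^7 Hz (from energy = 6.92·10^-5 meV, via f = E/h).
Ratio = 2.254·10^11 / 1.673·10^7 = 1.35·10^4.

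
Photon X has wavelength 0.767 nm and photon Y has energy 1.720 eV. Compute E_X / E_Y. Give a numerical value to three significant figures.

E_X = 2.590 × 10^-16 J (from wavelength = 0.767 nm, via E = hc/λ).
E_Y = 2.756 × 10^-19 J (from energy = 1.720 eV, via E given directly).
Ratio = 2.590 × 10^-16 / 2.756 × 10^-19 = 940.

940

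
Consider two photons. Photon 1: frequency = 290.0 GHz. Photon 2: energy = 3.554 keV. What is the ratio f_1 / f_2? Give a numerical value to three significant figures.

3.37·10^-7

f_1 = 2.900·10^11 Hz (from frequency = 290.0 GHz, via f given directly).
f_2 = 8.594·10^17 Hz (from energy = 3.554 keV, via f = E/h).
Ratio = 2.900·10^11 / 8.594·10^17 = 3.37·10^-7.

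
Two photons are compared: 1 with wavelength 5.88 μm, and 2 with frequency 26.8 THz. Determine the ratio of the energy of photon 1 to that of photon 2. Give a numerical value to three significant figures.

1.90

E_1 = 3.378e-20 J (from wavelength = 5.88 μm, via E = hc/λ).
E_2 = 1.776e-20 J (from frequency = 26.8 THz, via E = hf).
Ratio = 3.378e-20 / 1.776e-20 = 1.90.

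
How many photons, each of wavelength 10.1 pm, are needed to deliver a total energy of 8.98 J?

Per-photon energy: E = 1.967e-14 J (from wavelength = 10.1 pm).
N = E_total / E_photon = 8.98 J / 1.967e-14 J = 4.57e14.

4.57e14 photons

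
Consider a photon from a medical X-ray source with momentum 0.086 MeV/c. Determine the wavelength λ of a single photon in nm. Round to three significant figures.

0.0144 nm

Take h = 6.62607015e-34 J·s, c = 2.99792458e8 m/s, 1 eV = 1.602176634e-19 J.
Convert to SI: p = 0.086 MeV/c = 4.5961e-23 kg·m/s.
For a photon λ = h/p, so λ = 1.442e-11 m.
Converting to nm: λ = 0.01442 nm ≈ 0.0144 nm.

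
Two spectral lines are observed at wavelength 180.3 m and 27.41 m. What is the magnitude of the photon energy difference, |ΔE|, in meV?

3.84 × 10^-5 meV

Using E = hc/λ: E₁ = 1.1017 × 10^-27 J, E₂ = 7.2472 × 10^-27 J.
|ΔE| = |1.1017 × 10^-27 − 7.2472 × 10^-27| = 6.15 × 10^-27 J = 3.84 × 10^-5 meV.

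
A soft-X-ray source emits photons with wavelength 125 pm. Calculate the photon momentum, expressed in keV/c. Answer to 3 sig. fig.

In SI units: λ = 125 pm = 1.25 × 10^-10 m.
For a photon p = h/λ, so p = 5.301 × 10^-24 kg·m/s.
Converting to keV/c: p = 9.919 keV/c ≈ 9.92 keV/c.

9.92 keV/c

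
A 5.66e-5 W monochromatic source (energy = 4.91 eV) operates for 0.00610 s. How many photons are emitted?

Total energy: E_total = P·t = 5.66e-5 × 0.00610 = 3.453e-7 J.
Per-photon energy: E = 7.867e-19 J.
N = E_total / E_photon = 4.39e11.

4.39e11 photons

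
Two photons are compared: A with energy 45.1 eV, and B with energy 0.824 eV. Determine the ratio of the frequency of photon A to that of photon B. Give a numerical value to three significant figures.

f_A = 1.091e16 Hz (from energy = 45.1 eV, via f = E/h).
f_B = 1.992e14 Hz (from energy = 0.824 eV, via f = E/h).
Ratio = 1.091e16 / 1.992e14 = 54.7.

54.7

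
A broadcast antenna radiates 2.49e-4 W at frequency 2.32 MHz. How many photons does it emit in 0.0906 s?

1.47e22 photons

Total energy: E_total = P·t = 2.49e-4 × 0.0906 = 2.256e-5 J.
Per-photon energy: E = 1.537e-27 J.
N = E_total / E_photon = 1.47e22.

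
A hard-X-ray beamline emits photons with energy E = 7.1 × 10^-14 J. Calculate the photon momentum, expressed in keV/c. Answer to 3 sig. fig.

For a photon p = E/c, so p = 2.368 × 10^-22 kg·m/s.
Converting to keV/c: p = 443.1 keV/c ≈ 443 keV/c.

443 keV/c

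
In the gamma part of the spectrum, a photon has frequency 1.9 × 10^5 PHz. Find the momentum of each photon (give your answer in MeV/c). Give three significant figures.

In SI units: f = 1.9 × 10^5 PHz = 1.9 × 10^20 Hz.
Apply p = hf/c: p = 4.199 × 10^-22 kg·m/s.
Converting to MeV/c: p = 0.7858 MeV/c ≈ 0.786 MeV/c.

0.786 MeV/c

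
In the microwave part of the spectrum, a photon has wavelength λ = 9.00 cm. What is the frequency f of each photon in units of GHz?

3.33 GHz

In SI units: λ = 9.00 cm = 0.0900 m.
For a photon f = c/λ, so f = 3.331 × 10^9 Hz.
Converting to GHz: f = 3.331 GHz ≈ 3.33 GHz.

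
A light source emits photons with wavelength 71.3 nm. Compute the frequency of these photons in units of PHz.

4.20 PHz

First convert: λ = 71.3 nm = 7.13e-8 m.
For a photon f = c/λ, so f = 4.205e15 Hz.
Converting to PHz: f = 4.205 PHz ≈ 4.20 PHz.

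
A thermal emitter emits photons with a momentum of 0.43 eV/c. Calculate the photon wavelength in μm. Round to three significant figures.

2.88 μm

Use h = 6.62607015 × 10^-34 J·s, c = 2.99792458 × 10^8 m/s, 1 eV = 1.602176634 × 10^-19 J.
In SI units: p = 0.43 eV/c = 2.2980 × 10^-28 kg·m/s.
For a photon λ = h/p, so λ = 2.883 × 10^-6 m.
Converting to μm: λ = 2.883 μm ≈ 2.88 μm.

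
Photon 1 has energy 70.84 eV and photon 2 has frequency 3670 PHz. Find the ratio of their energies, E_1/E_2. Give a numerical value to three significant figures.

E_1 = 1.135e-17 J (from energy = 70.84 eV, via E given directly).
E_2 = 2.432e-15 J (from frequency = 3670 PHz, via E = hf).
Ratio = 1.135e-17 / 2.432e-15 = 4.67e-3.

4.67e-3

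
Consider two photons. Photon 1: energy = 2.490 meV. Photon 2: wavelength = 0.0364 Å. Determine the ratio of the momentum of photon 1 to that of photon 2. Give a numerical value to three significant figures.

7.31e-9

p_1 = 1.331e-30 kg·m/s (from energy = 2.490 meV, via p = E/c).
p_2 = 1.820e-22 kg·m/s (from wavelength = 0.0364 Å, via p = h/λ).
Ratio = 1.331e-30 / 1.820e-22 = 7.31e-9.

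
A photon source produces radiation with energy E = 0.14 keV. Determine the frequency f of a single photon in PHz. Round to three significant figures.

33.9 PHz

Use h = 6.62607015e-34 J·s, 1 eV = 1.602176634e-19 J.
First convert: E = 0.14 keV = 2.2430e-17 J.
Apply f = E/h: f = 3.385e16 Hz.
Converting to PHz: f = 33.85 PHz ≈ 33.9 PHz.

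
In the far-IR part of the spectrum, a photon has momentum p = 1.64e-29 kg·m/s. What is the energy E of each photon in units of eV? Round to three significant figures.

0.0307 eV

For a photon E = pc, so E = 4.917e-21 J.
Converting to eV: E = 0.03069 eV ≈ 0.0307 eV.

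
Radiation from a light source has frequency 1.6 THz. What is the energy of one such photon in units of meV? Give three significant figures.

First convert: f = 1.6 THz = 1.6e12 Hz.
For a photon E = hf, so E = 1.060e-21 J.
Converting to meV: E = 6.617 meV ≈ 6.62 meV.

6.62 meV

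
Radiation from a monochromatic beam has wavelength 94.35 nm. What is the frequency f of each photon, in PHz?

3.18 PHz

(c = 2.99792458 × 10^8 m/s.)
In SI units: λ = 94.35 nm = 9.435 × 10^-8 m.
For a photon f = c/λ, so f = 3.177 × 10^15 Hz.
Converting to PHz: f = 3.177 PHz ≈ 3.18 PHz.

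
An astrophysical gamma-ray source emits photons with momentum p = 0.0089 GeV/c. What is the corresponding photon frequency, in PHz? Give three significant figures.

Use h = 6.62607015 × 10^-34 J·s, c = 2.99792458 × 10^8 m/s, 1 eV = 1.602176634 × 10^-19 J.
In SI units: p = 0.0089 GeV/c = 4.7564 × 10^-21 kg·m/s.
Since f = pc/h for a photon, f = 2.152 × 10^21 Hz.
Converting to PHz: f = 2.152 × 10^6 PHz ≈ 2.15 × 10^6 PHz.

2.15 × 10^6 PHz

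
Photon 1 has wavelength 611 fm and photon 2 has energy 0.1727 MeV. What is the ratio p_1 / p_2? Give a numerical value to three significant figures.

11.7

p_1 = 1.084 × 10^-21 kg·m/s (from wavelength = 611 fm, via p = h/λ).
p_2 = 9.230 × 10^-23 kg·m/s (from energy = 0.1727 MeV, via p = E/c).
Ratio = 1.084 × 10^-21 / 9.230 × 10^-23 = 11.7.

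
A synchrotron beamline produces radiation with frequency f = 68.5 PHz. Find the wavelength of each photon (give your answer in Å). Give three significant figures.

43.8 Å

First convert: f = 68.5 PHz = 6.85e16 Hz.
Apply λ = c/f: λ = 4.377e-9 m.
Converting to Å: λ = 43.77 Å ≈ 43.8 Å.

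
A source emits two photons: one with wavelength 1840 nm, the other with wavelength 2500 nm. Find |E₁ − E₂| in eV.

0.178 eV

Using E = hc/λ: E₁ = 1.080e-19 J, E₂ = 7.946e-20 J.
|ΔE| = |1.080e-19 − 7.946e-20| = 2.85e-20 J = 0.178 eV.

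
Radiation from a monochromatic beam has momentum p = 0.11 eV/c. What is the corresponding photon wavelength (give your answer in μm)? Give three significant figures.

(h = 6.62607015 × 10^-34 J·s, c = 2.99792458 × 10^8 m/s, 1 eV = 1.602176634 × 10^-19 J.)
First convert: p = 0.11 eV/c = 5.8787 × 10^-29 kg·m/s.
The photon relation is λ = h/p, giving λ = 1.127 × 10^-5 m.
Converting to μm: λ = 11.27 μm ≈ 11.3 μm.

11.3 μm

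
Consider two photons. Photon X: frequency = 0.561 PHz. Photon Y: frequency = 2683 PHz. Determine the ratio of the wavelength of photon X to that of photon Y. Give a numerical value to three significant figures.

λ_X = 5.344e-7 m (from frequency = 0.561 PHz, via λ = c/f).
λ_Y = 1.117e-10 m (from frequency = 2683 PHz, via λ = c/f).
Ratio = 5.344e-7 / 1.117e-10 = 4780.

4780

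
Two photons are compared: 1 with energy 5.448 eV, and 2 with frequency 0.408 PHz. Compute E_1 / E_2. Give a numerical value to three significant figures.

E_1 = 8.729 × 10^-19 J (from energy = 5.448 eV, via E given directly).
E_2 = 2.703 × 10^-19 J (from frequency = 0.408 PHz, via E = hf).
Ratio = 8.729 × 10^-19 / 2.703 × 10^-19 = 3.23.

3.23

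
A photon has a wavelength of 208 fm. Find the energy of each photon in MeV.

In SI units: λ = 208 fm = 2.08e-13 m.
Since E = hc/λ for a photon, E = 9.550e-13 J.
Converting to MeV: E = 5.961 MeV ≈ 5.96 MeV.

5.96 MeV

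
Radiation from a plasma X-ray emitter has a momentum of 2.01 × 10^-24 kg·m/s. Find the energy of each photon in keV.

3.76 keV

Use c = 2.99792458 × 10^8 m/s, 1 eV = 1.602176634 × 10^-19 J.
Apply E = pc: E = 6.026 × 10^-16 J.
Converting to keV: E = 3.761 keV ≈ 3.76 keV.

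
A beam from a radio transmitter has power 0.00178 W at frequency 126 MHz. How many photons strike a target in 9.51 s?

2.03·10^23 photons

Total energy: E_total = P·t = 0.00178 × 9.51 = 0.01693 J.
Per-photon energy: E = 8.349·10^-26 J.
N = E_total / E_photon = 2.03·10^23.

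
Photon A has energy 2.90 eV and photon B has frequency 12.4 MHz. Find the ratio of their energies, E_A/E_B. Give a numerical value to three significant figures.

5.65 × 10^7

E_A = 4.646 × 10^-19 J (from energy = 2.90 eV, via E given directly).
E_B = 8.216 × 10^-27 J (from frequency = 12.4 MHz, via E = hf).
Ratio = 4.646 × 10^-19 / 8.216 × 10^-27 = 5.65 × 10^7.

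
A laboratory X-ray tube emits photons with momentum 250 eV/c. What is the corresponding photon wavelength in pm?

4960 pm

Take h = 6.62607015 × 10^-34 J·s, c = 2.99792458 × 10^8 m/s, 1 eV = 1.602176634 × 10^-19 J.
Convert to SI: p = 250 eV/c = 1.3361 × 10^-25 kg·m/s.
The photon relation is λ = h/p, giving λ = 4.959 × 10^-9 m.
Converting to pm: λ = 4959 pm ≈ 4960 pm.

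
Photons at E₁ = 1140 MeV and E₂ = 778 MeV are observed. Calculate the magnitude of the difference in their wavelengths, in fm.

0.506 fm

Using λ = hc/E: λ₁ = 1.088e-15 m, λ₂ = 1.594e-15 m.
|Δλ| = |1.088e-15 − 1.594e-15| = 5.06e-16 m = 0.506 fm.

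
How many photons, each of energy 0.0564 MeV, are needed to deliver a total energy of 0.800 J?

8.85e13 photons

Per-photon energy: E = 9.036e-15 J (from energy = 0.0564 MeV).
N = E_total / E_photon = 0.800 J / 9.036e-15 J = 8.85e13.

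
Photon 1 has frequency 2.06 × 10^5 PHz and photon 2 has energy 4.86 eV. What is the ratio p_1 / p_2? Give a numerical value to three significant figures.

1.75 × 10^5

p_1 = 4.553 × 10^-22 kg·m/s (from frequency = 2.06 × 10^5 PHz, via p = hf/c).
p_2 = 2.597 × 10^-27 kg·m/s (from energy = 4.86 eV, via p = E/c).
Ratio = 4.553 × 10^-22 / 2.597 × 10^-27 = 1.75 × 10^5.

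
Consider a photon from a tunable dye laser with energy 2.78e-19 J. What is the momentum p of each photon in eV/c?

Use c = 2.99792458e8 m/s, 1 eV = 1.602176634e-19 J.
Apply p = E/c: p = 9.273e-28 kg·m/s.
Converting to eV/c: p = 1.735 eV/c ≈ 1.74 eV/c.

1.74 eV/c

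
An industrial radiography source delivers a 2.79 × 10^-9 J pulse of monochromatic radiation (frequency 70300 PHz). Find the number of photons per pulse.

Per-photon energy: E = 4.658 × 10^-14 J (from frequency = 70300 PHz).
N = E_total / E_photon = 2.79 × 10^-9 J / 4.658 × 10^-14 J = 59900.

5.99 × 10^4 photons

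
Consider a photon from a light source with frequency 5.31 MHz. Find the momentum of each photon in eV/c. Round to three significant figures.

2.20·10^-8 eV/c

First convert: f = 5.31 MHz = 5.31·10^6 Hz.
Apply p = hf/c: p = 1.174·10^-35 kg·m/s.
Converting to eV/c: p = 2.196·10^-8 eV/c ≈ 2.20·10^-8 eV/c.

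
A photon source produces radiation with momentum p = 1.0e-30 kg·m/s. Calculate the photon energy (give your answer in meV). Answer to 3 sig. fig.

1.87 meV

Since E = pc for a photon, E = 2.998e-22 J.
Converting to meV: E = 1.871 meV ≈ 1.87 meV.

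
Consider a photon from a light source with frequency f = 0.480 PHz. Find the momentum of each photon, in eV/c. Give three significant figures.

Convert to SI: f = 0.480 PHz = 4.80 × 10^14 Hz.
For a photon p = hf/c, so p = 1.061 × 10^-27 kg·m/s.
Converting to eV/c: p = 1.985 eV/c ≈ 1.99 eV/c.

1.99 eV/c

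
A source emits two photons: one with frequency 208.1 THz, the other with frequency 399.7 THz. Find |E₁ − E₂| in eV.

Using E = hf: E₁ = 1.3789e-19 J, E₂ = 2.6484e-19 J.
|ΔE| = |1.3789e-19 − 2.6484e-19| = 1.27e-19 J = 0.792 eV.

0.792 eV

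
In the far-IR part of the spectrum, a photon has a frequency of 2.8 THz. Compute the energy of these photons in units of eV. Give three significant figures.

Take h = 6.62607015e-34 J·s, 1 eV = 1.602176634e-19 J.
In SI units: f = 2.8 THz = 2.8e12 Hz.
The photon relation is E = hf, giving E = 1.855e-21 J.
Converting to eV: E = 0.01158 eV ≈ 0.0116 eV.

0.0116 eV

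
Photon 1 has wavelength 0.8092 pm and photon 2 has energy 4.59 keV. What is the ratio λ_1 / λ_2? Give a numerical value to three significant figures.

3.00 × 10^-3

λ_1 = 8.092 × 10^-13 m (from wavelength = 0.8092 pm, via λ given directly).
λ_2 = 2.701 × 10^-10 m (from energy = 4.59 keV, via λ = hc/E).
Ratio = 8.092 × 10^-13 / 2.701 × 10^-10 = 3.00 × 10^-3.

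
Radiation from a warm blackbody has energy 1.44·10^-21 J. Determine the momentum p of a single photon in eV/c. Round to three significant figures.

8.99·10^-3 eV/c

(c = 2.99792458·10^8 m/s, 1 eV = 1.602176634·10^-19 J.)
Since p = E/c for a photon, p = 4.803·10^-30 kg·m/s.
Converting to eV/c: p = 0.008988 eV/c ≈ 8.99·10^-3 eV/c.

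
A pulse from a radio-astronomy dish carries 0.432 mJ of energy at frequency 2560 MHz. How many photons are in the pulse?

Per-photon energy: E = 1.696 × 10^-24 J (from frequency = 2560 MHz).
N = E_total / E_photon = 4.32 × 10^-4 J / 1.696 × 10^-24 J = 2.55 × 10^20.

2.55 × 10^20 photons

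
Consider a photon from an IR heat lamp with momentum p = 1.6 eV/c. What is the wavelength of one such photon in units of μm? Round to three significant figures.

In SI units: p = 1.6 eV/c = 8.5509e-28 kg·m/s.
Since λ = h/p for a photon, λ = 7.749e-7 m.
Converting to μm: λ = 0.7749 μm ≈ 0.775 μm.

0.775 μm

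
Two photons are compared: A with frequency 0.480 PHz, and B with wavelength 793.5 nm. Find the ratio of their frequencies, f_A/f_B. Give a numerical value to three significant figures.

f_A = 4.800 × 10^14 Hz (from frequency = 0.480 PHz, via f given directly).
f_B = 3.778 × 10^14 Hz (from wavelength = 793.5 nm, via f = c/λ).
Ratio = 4.800 × 10^14 / 3.778 × 10^14 = 1.27.

1.27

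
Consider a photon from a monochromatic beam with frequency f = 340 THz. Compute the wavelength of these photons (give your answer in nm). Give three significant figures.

In SI units: f = 340 THz = 3.4·10^14 Hz.
The photon relation is λ = c/f, giving λ = 8.817·10^-7 m.
Converting to nm: λ = 881.7 nm ≈ 882 nm.

882 nm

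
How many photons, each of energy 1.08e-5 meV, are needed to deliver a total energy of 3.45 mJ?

Per-photon energy: E = 1.730e-27 J (from energy = 1.08e-5 meV).
N = E_total / E_photon = 0.00345 J / 1.730e-27 J = 1.99e24.

1.99e24 photons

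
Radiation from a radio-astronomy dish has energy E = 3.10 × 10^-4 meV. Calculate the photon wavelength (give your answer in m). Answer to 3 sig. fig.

4.00 m

Take h = 6.62607015 × 10^-34 J·s, c = 2.99792458 × 10^8 m/s, 1 eV = 1.602176634 × 10^-19 J.
Convert to SI: E = 3.10 × 10^-4 meV = 4.9667 × 10^-26 J.
Apply λ = hc/E: λ = 3.999 m.
So λ ≈ 4.00 m.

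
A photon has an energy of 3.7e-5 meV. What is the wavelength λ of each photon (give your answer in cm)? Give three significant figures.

3350 cm

Use h = 6.62607015e-34 J·s, c = 2.99792458e8 m/s, 1 eV = 1.602176634e-19 J.
In SI units: E = 3.7e-5 meV = 5.9281e-27 J.
Since λ = hc/E for a photon, λ = 33.51 m.
Converting to cm: λ = 3351 cm ≈ 3350 cm.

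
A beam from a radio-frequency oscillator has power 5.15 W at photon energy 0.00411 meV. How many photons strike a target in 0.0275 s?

Total energy: E_total = P·t = 5.15 × 0.0275 = 0.1416 J.
Per-photon energy: E = 6.585e-25 J.
N = E_total / E_photon = 2.15e23.

2.15e23 photons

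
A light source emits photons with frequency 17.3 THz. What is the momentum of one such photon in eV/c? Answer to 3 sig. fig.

0.0715 eV/c

In SI units: f = 17.3 THz = 1.73e13 Hz.
Since p = hf/c for a photon, p = 3.824e-29 kg·m/s.
Converting to eV/c: p = 0.07155 eV/c ≈ 0.0715 eV/c.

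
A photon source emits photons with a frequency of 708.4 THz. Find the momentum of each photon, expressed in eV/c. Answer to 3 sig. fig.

2.93 eV/c

In SI units: f = 708.4 THz = 7.084·10^14 Hz.
Apply p = hf/c: p = 1.566·10^-27 kg·m/s.
Converting to eV/c: p = 2.930 eV/c ≈ 2.93 eV/c.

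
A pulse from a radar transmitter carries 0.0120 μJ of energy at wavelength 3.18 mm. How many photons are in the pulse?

Per-photon energy: E = 6.247·10^-23 J (from wavelength = 3.18 mm).
N = E_total / E_photon = 1.20·10^-8 J / 6.247·10^-23 J = 1.92·10^14.

1.92·10^14 photons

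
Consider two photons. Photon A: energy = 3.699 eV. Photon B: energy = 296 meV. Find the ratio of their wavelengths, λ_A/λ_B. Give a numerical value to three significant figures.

0.0800

λ_A = 3.352e-7 m (from energy = 3.699 eV, via λ = hc/E).
λ_B = 4.189e-6 m (from energy = 296 meV, via λ = hc/E).
Ratio = 3.352e-7 / 4.189e-6 = 0.0800.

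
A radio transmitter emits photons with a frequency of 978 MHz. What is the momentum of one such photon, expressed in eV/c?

4.04e-6 eV/c

Use h = 6.62607015e-34 J·s, c = 2.99792458e8 m/s, 1 eV = 1.602176634e-19 J.
In SI units: f = 978 MHz = 9.78e8 Hz.
For a photon p = hf/c, so p = 2.162e-33 kg·m/s.
Converting to eV/c: p = 4.045e-6 eV/c ≈ 4.04e-6 eV/c.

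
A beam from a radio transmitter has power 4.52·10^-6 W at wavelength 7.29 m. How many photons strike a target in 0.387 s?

Total energy: E_total = P·t = 4.52·10^-6 × 0.387 = 1.749·10^-6 J.
Per-photon energy: E = 2.725·10^-26 J.
N = E_total / E_photon = 6.42·10^19.

6.42·10^19 photons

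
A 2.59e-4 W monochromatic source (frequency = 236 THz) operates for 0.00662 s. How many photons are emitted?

1.10e13 photons

Total energy: E_total = P·t = 2.59e-4 × 0.00662 = 1.715e-6 J.
Per-photon energy: E = 1.564e-19 J.
N = E_total / E_photon = 1.10e13.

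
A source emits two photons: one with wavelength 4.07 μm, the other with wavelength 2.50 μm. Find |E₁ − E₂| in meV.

Using E = hc/λ: E₁ = 4.881 × 10^-20 J, E₂ = 7.946 × 10^-20 J.
|ΔE| = |4.881 × 10^-20 − 7.946 × 10^-20| = 3.07 × 10^-20 J = 191 meV.

191 meV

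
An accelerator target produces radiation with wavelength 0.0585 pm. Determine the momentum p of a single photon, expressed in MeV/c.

Use h = 6.62607015 × 10^-34 J·s, c = 2.99792458 × 10^8 m/s, 1 eV = 1.602176634 × 10^-19 J.
Convert to SI: λ = 0.0585 pm = 5.85 × 10^-14 m.
For a photon p = h/λ, so p = 1.133 × 10^-20 kg·m/s.
Converting to MeV/c: p = 21.19 MeV/c ≈ 21.2 MeV/c.

21.2 MeV/c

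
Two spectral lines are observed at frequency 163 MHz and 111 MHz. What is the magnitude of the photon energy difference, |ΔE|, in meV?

2.15e-4 meV

Using E = hf: E₁ = 1.080e-25 J, E₂ = 7.355e-26 J.
|ΔE| = |1.080e-25 − 7.355e-26| = 3.45e-26 J = 2.15e-4 meV.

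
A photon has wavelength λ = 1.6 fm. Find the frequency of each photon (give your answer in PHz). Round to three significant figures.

Take c = 2.99792458e8 m/s.
Convert to SI: λ = 1.6 fm = 1.6e-15 m.
The photon relation is f = c/λ, giving f = 1.874e23 Hz.
Converting to PHz: f = 1.874e8 PHz ≈ 1.87e8 PHz.

1.87e8 PHz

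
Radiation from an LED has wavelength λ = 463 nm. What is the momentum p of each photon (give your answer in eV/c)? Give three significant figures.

2.68 eV/c

First convert: λ = 463 nm = 4.63e-7 m.
For a photon p = h/λ, so p = 1.431e-27 kg·m/s.
Converting to eV/c: p = 2.678 eV/c ≈ 2.68 eV/c.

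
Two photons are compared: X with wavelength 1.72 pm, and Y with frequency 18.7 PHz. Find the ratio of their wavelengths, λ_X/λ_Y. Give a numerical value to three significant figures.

λ_X = 1.720e-12 m (from wavelength = 1.72 pm, via λ given directly).
λ_Y = 1.603e-8 m (from frequency = 18.7 PHz, via λ = c/f).
Ratio = 1.720e-12 / 1.603e-8 = 1.07e-4.

1.07e-4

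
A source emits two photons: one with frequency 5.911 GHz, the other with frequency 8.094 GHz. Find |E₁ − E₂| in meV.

9.03e-3 meV

Using E = hf: E₁ = 3.9167e-24 J, E₂ = 5.3631e-24 J.
|ΔE| = |3.9167e-24 − 5.3631e-24| = 1.45e-24 J = 9.03e-3 meV.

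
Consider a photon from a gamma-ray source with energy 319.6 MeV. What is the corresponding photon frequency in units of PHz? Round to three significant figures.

In SI units: E = 319.6 MeV = 5.1206e-11 J.
For a photon f = E/h, so f = 7.728e22 Hz.
Converting to PHz: f = 7.728e7 PHz ≈ 7.73e7 PHz.

7.73e7 PHz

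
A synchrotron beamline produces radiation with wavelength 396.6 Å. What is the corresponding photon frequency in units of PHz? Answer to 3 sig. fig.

Use c = 2.99792458e8 m/s.
Convert to SI: λ = 396.6 Å = 3.966e-8 m.
The photon relation is f = c/λ, giving f = 7.559e15 Hz.
Converting to PHz: f = 7.559 PHz ≈ 7.56 PHz.

7.56 PHz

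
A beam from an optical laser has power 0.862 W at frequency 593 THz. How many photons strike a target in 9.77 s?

2.14e19 photons

Total energy: E_total = P·t = 0.862 × 9.77 = 8.422 J.
Per-photon energy: E = 3.929e-19 J.
N = E_total / E_photon = 2.14e19.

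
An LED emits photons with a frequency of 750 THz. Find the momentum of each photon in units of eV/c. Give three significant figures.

First convert: f = 750 THz = 7.5e14 Hz.
Apply p = hf/c: p = 1.658e-27 kg·m/s.
Converting to eV/c: p = 3.102 eV/c ≈ 3.10 eV/c.

3.10 eV/c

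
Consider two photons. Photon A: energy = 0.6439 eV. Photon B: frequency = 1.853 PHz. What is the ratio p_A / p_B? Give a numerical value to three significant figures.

0.0840

p_A = 3.441 × 10^-28 kg·m/s (from energy = 0.6439 eV, via p = E/c).
p_B = 4.096 × 10^-27 kg·m/s (from frequency = 1.853 PHz, via p = hf/c).
Ratio = 3.441 × 10^-28 / 4.096 × 10^-27 = 0.0840.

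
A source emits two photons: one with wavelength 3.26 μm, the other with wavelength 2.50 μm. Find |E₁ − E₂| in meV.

116 meV

Using E = hc/λ: E₁ = 6.093 × 10^-20 J, E₂ = 7.946 × 10^-20 J.
|ΔE| = |6.093 × 10^-20 − 7.946 × 10^-20| = 1.85 × 10^-20 J = 116 meV.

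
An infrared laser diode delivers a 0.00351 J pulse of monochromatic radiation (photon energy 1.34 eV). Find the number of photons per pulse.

1.63e16 photons

Per-photon energy: E = 2.147e-19 J (from energy = 1.34 eV).
N = E_total / E_photon = 0.00351 J / 2.147e-19 J = 1.63e16.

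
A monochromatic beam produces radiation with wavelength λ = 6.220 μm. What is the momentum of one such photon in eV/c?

0.199 eV/c

In SI units: λ = 6.220 μm = 6.220e-6 m.
For a photon p = h/λ, so p = 1.065e-28 kg·m/s.
Converting to eV/c: p = 0.1993 eV/c ≈ 0.199 eV/c.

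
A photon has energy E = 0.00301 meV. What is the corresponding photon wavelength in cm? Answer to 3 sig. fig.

41.2 cm

Take h = 6.62607015e-34 J·s, c = 2.99792458e8 m/s, 1 eV = 1.602176634e-19 J.
Convert to SI: E = 0.00301 meV = 4.8226e-25 J.
Apply λ = hc/E: λ = 0.4119 m.
Converting to cm: λ = 41.19 cm ≈ 41.2 cm.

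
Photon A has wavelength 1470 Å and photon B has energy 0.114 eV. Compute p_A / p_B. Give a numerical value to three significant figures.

p_A = 4.508e-27 kg·m/s (from wavelength = 1470 Å, via p = h/λ).
p_B = 6.092e-29 kg·m/s (from energy = 0.114 eV, via p = E/c).
Ratio = 4.508e-27 / 6.092e-29 = 74.0.

74.0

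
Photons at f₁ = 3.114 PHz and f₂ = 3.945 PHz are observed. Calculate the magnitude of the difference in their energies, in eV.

3.44 eV

Using E = hf: E₁ = 2.0634 × 10^-18 J, E₂ = 2.6140 × 10^-18 J.
|ΔE| = |2.0634 × 10^-18 − 2.6140 × 10^-18| = 5.51 × 10^-19 J = 3.44 eV.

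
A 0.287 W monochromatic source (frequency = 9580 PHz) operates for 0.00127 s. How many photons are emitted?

Total energy: E_total = P·t = 0.287 × 0.00127 = 3.645e-4 J.
Per-photon energy: E = 6.348e-15 J.
N = E_total / E_photon = 5.74e10.

5.74e10 photons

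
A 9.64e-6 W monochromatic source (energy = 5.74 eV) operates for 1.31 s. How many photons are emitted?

Total energy: E_total = P·t = 9.64e-6 × 1.31 = 1.263e-5 J.
Per-photon energy: E = 9.196e-19 J.
N = E_total / E_photon = 1.37e13.

1.37e13 photons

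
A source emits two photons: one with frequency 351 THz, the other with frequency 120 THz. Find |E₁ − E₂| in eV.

Using E = hf: E₁ = 2.326 × 10^-19 J, E₂ = 7.951 × 10^-20 J.
|ΔE| = |2.326 × 10^-19 − 7.951 × 10^-20| = 1.53 × 10^-19 J = 0.955 eV.

0.955 eV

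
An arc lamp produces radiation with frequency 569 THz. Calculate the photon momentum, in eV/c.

(h = 6.62607015 × 10^-34 J·s, c = 2.99792458 × 10^8 m/s, 1 eV = 1.602176634 × 10^-19 J.)
First convert: f = 569 THz = 5.69 × 10^14 Hz.
The photon relation is p = hf/c, giving p = 1.258 × 10^-27 kg·m/s.
Converting to eV/c: p = 2.353 eV/c ≈ 2.35 eV/c.

2.35 eV/c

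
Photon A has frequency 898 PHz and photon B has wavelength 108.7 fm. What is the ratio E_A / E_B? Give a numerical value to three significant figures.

3.26e-4

E_A = 5.950e-16 J (from frequency = 898 PHz, via E = hf).
E_B = 1.827e-12 J (from wavelength = 108.7 fm, via E = hc/λ).
Ratio = 5.950e-16 / 1.827e-12 = 3.26e-4.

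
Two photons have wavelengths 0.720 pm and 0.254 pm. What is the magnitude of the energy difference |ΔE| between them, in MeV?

Using E = hc/λ: E₁ = 2.759 × 10^-13 J, E₂ = 7.821 × 10^-13 J.
|ΔE| = |2.759 × 10^-13 − 7.821 × 10^-13| = 5.06 × 10^-13 J = 3.16 MeV.

3.16 MeV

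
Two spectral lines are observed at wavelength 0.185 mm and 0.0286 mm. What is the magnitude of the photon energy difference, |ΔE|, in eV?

Using E = hc/λ: E₁ = 1.074·10^-21 J, E₂ = 6.946·10^-21 J.
|ΔE| = |1.074·10^-21 − 6.946·10^-21| = 5.87·10^-21 J = 0.0366 eV.

0.0366 eV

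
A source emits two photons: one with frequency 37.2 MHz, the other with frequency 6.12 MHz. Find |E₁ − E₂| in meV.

Using E = hf: E₁ = 2.465e-26 J, E₂ = 4.055e-27 J.
|ΔE| = |2.465e-26 − 4.055e-27| = 2.06e-26 J = 1.29e-4 meV.

1.29e-4 meV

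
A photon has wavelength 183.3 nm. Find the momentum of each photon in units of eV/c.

(h = 6.62607015e-34 J·s, c = 2.99792458e8 m/s, 1 eV = 1.602176634e-19 J.)
Convert to SI: λ = 183.3 nm = 1.833e-7 m.
Apply p = h/λ: p = 3.615e-27 kg·m/s.
Converting to eV/c: p = 6.764 eV/c ≈ 6.76 eV/c.

6.76 eV/c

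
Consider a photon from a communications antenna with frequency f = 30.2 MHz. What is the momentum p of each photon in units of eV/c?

1.25e-7 eV/c

Use h = 6.62607015e-34 J·s, c = 2.99792458e8 m/s, 1 eV = 1.602176634e-19 J.
Convert to SI: f = 30.2 MHz = 3.02e7 Hz.
Since p = hf/c for a photon, p = 6.675e-35 kg·m/s.
Converting to eV/c: p = 1.249e-7 eV/c ≈ 1.25e-7 eV/c.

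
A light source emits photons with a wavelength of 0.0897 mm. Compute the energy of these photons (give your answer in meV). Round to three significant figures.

First convert: λ = 0.0897 mm = 8.97·10^-5 m.
The photon relation is E = hc/λ, giving E = 2.215·10^-21 J.
Converting to meV: E = 13.82 meV ≈ 13.8 meV.

13.8 meV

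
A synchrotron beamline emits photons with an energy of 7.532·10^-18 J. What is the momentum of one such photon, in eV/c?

47.0 eV/c

Use c = 2.99792458·10^8 m/s, 1 eV = 1.602176634·10^-19 J.
Since p = E/c for a photon, p = 2.512·10^-26 kg·m/s.
Converting to eV/c: p = 47.01 eV/c ≈ 47.0 eV/c.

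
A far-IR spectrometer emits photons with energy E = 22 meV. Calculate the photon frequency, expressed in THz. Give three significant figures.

Take h = 6.62607015e-34 J·s, 1 eV = 1.602176634e-19 J.
In SI units: E = 22 meV = 3.5248e-21 J.
Since f = E/h for a photon, f = 5.320e12 Hz.
Converting to THz: f = 5.320 THz ≈ 5.32 THz.

5.32 THz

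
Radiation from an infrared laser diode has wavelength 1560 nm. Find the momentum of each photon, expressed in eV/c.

0.795 eV/c

Take h = 6.62607015 × 10^-34 J·s, c = 2.99792458 × 10^8 m/s, 1 eV = 1.602176634 × 10^-19 J.
In SI units: λ = 1560 nm = 1.56 × 10^-6 m.
For a photon p = h/λ, so p = 4.247 × 10^-28 kg·m/s.
Converting to eV/c: p = 0.7948 eV/c ≈ 0.795 eV/c.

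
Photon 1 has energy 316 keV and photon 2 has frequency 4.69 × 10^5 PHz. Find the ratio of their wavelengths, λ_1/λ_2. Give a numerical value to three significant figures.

6.14

λ_1 = 3.924 × 10^-12 m (from energy = 316 keV, via λ = hc/E).
λ_2 = 6.392 × 10^-13 m (from frequency = 4.69 × 10^5 PHz, via λ = c/f).
Ratio = 3.924 × 10^-12 / 6.392 × 10^-13 = 6.14.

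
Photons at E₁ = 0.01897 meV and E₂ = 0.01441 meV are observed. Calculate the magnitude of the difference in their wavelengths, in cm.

2.07 cm

Using λ = hc/E: λ₁ = 0.065358 m, λ₂ = 0.086040 m.
|Δλ| = |0.065358 − 0.086040| = 0.0207 m = 2.07 cm.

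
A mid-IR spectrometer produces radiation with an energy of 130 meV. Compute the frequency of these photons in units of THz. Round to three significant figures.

31.4 THz

In SI units: E = 130 meV = 2.0828e-20 J.
For a photon f = E/h, so f = 3.143e13 Hz.
Converting to THz: f = 31.43 THz ≈ 31.4 THz.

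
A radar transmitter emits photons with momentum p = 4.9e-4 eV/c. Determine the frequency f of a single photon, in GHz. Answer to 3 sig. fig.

118 GHz

In SI units: p = 4.9e-4 eV/c = 2.6187e-31 kg·m/s.
For a photon f = pc/h, so f = 1.185e11 Hz.
Converting to GHz: f = 118.5 GHz ≈ 118 GHz.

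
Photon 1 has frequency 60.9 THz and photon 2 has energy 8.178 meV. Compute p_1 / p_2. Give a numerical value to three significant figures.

p_1 = 1.346 × 10^-28 kg·m/s (from frequency = 60.9 THz, via p = hf/c).
p_2 = 4.371 × 10^-30 kg·m/s (from energy = 8.178 meV, via p = E/c).
Ratio = 1.346 × 10^-28 / 4.371 × 10^-30 = 30.8.

30.8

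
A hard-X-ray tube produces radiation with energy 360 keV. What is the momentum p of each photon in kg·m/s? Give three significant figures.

Use c = 2.99792458e8 m/s, 1 eV = 1.602176634e-19 J.
First convert: E = 360 keV = 5.7678e-14 J.
Since p = E/c for a photon, p = 1.924e-22 kg·m/s.
So p ≈ 1.92e-22 kg·m/s.

1.92e-22 kg·m/s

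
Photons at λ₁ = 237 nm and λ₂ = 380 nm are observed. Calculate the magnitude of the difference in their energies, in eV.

Using E = hc/λ: E₁ = 8.382 × 10^-19 J, E₂ = 5.227 × 10^-19 J.
|ΔE| = |8.382 × 10^-19 − 5.227 × 10^-19| = 3.15 × 10^-19 J = 1.97 eV.

1.97 eV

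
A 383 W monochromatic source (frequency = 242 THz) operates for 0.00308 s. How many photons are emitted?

7.36·10^18 photons

Total energy: E_total = P·t = 383 × 0.00308 = 1.180 J.
Per-photon energy: E = 1.604·10^-19 J.
N = E_total / E_photon = 7.36·10^18.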